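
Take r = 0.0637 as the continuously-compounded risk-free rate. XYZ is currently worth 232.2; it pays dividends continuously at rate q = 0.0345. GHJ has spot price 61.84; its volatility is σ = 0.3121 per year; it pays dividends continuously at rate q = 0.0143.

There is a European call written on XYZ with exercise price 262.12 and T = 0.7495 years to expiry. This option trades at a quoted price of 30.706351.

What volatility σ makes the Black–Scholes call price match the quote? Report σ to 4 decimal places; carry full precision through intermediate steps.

At σ = 0.5086 the Black–Scholes value reproduces the quote:
σ√T = 0.5086·√0.7495 = 0.440314
d₁ = (ln(S/K) + (r−q+σ²/2)T) / (σ√T) = (ln(232.2/262.12) + (0.0637−0.0345+0.5086²/2)·0.7495) / 0.440314 = (-0.121203 + 0.118823) / 0.440314 = -0.005405
d₂ = d₁ − σ√T = -0.005405 − 0.440314 = -0.445719
e^{−rT} = 0.953379
e^{−qT} = 0.974474
N(d₁) = 0.497844,  N(d₂) = 0.327900
V = S·e^{−qT}·N(d₁) − K·e^{−rT}·N(d₂) = 112.648494 − 81.942144 = 30.706351 (matching the quote); vega is positive throughout, so no other σ reproduces this price

sigma = 0.5086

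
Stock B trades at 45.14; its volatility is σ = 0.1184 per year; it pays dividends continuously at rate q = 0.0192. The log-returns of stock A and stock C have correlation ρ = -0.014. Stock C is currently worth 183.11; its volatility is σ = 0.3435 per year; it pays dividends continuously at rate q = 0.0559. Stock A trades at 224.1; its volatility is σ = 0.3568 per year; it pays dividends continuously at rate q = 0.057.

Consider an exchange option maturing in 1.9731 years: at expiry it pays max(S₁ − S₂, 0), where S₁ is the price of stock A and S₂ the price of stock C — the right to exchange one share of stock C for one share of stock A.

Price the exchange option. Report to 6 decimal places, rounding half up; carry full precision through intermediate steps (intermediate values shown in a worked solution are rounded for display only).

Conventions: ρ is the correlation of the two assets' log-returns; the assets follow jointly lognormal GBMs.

exchange price = 69.941695

σ_eff = √(σ₁² + σ₂² − 2ρσ₁σ₂) = √(0.3568² + 0.3435² − 2·-0.014·0.3568·0.3435) = 0.498729
d₁ = (ln(S₁/S₂) + (q₂ − q₁ + σ_eff²/2)T) / (σ_eff√T) = (ln(224.1/183.11) + (0.0559 − 0.057 + 0.124365)·1.9731) / 0.700549 = 0.635529
d₂ = d₁ − σ_eff√T = 0.635529 − 0.700549 = -0.065020
N(d₁) = 0.737458,  N(d₂) = 0.474079
V = S₁·e^{−q₁T}·N(d₁) − S₂·e^{−q₂T}·N(d₂) = 147.684763 − 77.743068 = 69.941695
Key observation: no risk-free rate is needed — with the second asset as numeraire the exchange option is a call on the ratio S₁/S₂, and r cancels out of the value.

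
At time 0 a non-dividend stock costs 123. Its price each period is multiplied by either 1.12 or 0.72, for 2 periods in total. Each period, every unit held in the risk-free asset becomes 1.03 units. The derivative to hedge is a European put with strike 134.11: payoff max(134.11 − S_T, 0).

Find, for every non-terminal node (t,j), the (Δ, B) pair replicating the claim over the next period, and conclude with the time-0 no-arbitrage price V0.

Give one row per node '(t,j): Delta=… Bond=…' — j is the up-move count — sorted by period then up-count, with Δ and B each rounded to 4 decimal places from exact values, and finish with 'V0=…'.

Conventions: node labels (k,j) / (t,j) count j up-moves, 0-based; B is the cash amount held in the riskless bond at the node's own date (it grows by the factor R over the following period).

Under the risk-neutral measure, an up-move has probability p* = (R−d)/(u−d) = 0.7750 and values discount at R = 1.03.
Payoffs at expiry: V(2,0)=70.3468, V(2,1)=34.9228, V(2,2)=0.0000
  t=1,j=0: stock 88.5600 → up 99.1872 (V=34.9228), down 63.7632 (V=70.3468). Price 41.6439; hedge Δ=-1.0000, bond B=130.2039.
  t=1,j=1: stock 137.7600 → up 154.2912 (V=0.0000), down 99.1872 (V=34.9228). Price 7.6288; hedge Δ=-0.6338, bond B=94.9358.
  t=0,j=0: stock 123.0000 → up 137.7600 (V=7.6288), down 88.5600 (V=41.6439). Price 14.8371; hedge Δ=-0.6914, bond B=99.8748.
Sanity check at the root: Δ(0,0)·S0 + B(0,0) reproduces V0 = 14.8371.

(0,0): Delta=-0.6914 Bond=99.8748
(1,0): Delta=-1.0000 Bond=130.2039
(1,1): Delta=-0.6338 Bond=94.9358
V0=14.8371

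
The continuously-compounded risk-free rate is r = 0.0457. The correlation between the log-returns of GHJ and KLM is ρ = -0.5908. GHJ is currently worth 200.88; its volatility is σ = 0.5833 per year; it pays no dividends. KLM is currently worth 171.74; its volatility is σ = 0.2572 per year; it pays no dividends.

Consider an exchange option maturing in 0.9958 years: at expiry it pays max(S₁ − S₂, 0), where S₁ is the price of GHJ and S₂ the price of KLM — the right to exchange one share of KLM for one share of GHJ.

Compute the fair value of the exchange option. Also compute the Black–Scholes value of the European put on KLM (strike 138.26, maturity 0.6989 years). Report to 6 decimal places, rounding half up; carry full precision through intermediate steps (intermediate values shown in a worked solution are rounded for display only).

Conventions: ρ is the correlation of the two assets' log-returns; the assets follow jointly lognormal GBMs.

σ_eff = √(σ₁² + σ₂² − 2ρσ₁σ₂) = √(0.5833² + 0.2572² − 2·-0.5908·0.5833·0.2572) = 0.763976
d₁ = (ln(S₁/S₂) + (q₂ − q₁ + σ_eff²/2)T) / (σ_eff√T) = (ln(200.88/171.74) + (0.0 − 0.0 + 0.291830)·0.9958) / 0.762370 = 0.586762
d₂ = d₁ − σ_eff√T = 0.586762 − 0.762370 = -0.175608
N(d₁) = 0.721318,  N(d₂) = 0.430301
V = S₁·e^{−q₁T}·N(d₁) − S₂·e^{−q₂T}·N(d₂) = 144.898434 − 73.899890 = 70.998544
[vanilla: KLM put K=138.26]
σ√T = 0.2572·√0.6989 = 0.215020
d₁ = (ln(S/K) + (r+σ²/2)T) / (σ√T) = (ln(171.74/138.26) + (0.0457+0.2572²/2)·0.6989) / 0.215020 = (0.216846 + 0.055056) / 0.215020 = 1.264545
d₂ = d₁ − σ√T = 1.264545 − 0.215020 = 1.049525
e^{−rT} = 0.968565
N(−d₁) = 0.103017,  N(−d₂) = 0.146968
price = K·e^{−rT}·N(−d₂) − S·N(−d₁) = 19.681075 − 17.692182 = 1.988893

exchange price = 70.998544
price(KLM put K=138.26) = 1.988893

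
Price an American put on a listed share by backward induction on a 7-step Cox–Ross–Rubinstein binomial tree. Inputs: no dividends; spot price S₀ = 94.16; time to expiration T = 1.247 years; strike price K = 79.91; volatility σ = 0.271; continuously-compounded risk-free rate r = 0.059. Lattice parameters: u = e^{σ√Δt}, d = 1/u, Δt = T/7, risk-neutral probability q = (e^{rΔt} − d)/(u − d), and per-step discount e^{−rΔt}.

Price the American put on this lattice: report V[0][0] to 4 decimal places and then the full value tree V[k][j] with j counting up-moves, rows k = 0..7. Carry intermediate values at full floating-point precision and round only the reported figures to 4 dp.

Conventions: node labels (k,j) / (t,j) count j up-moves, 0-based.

Δt=0.17814, u=1.12118, d=0.89192, q=0.51752, disc=e^(-rΔt)=0.98954
k=7 terminal: V=max(K-S,0) → 37.6294 26.7614 13.1000 0.0000 0.0000 0.0000 0.0000 0.0000
k=6: j=0 S=47.4042 intr=32.5058 cont=31.6703 V=32.5058[EX]; j=1 S=59.5891 intr=20.3209 cont=19.4855 V=20.3209[EX]; j=2 S=74.9060 intr=5.0040 cont=6.2544 V=6.2544[hold]; j=3 S=94.1600 intr=0.0000 cont=0.0000 V=0.0000[hold]; j=4 S=118.3631 intr=0.0000 cont=0.0000 V=0.0000[hold]; j=5 S=148.7875 intr=0.0000 cont=0.0000 V=0.0000[hold]; j=6 S=187.0322 intr=0.0000 cont=0.0000 V=0.0000[hold]
k=5: j=0 S=53.1486 intr=26.7614 cont=25.9260 V=26.7614[EX]; j=1 S=66.8100 intr=13.1000 cont=12.9048 V=13.1000[EX]; j=2 S=83.9830 intr=0.0000 cont=2.9860 V=2.9860[hold]; j=3 S=105.5702 intr=0.0000 cont=0.0000 V=0.0000[hold]; j=4 S=132.7063 intr=0.0000 cont=0.0000 V=0.0000[hold]; j=5 S=166.8174 intr=0.0000 cont=0.0000 V=0.0000[hold]
k=4: j=0 S=59.5891 intr=20.3209 cont=19.4855 V=20.3209[EX]; j=1 S=74.9060 intr=5.0040 cont=7.7836 V=7.7836[hold]; j=2 S=94.1600 intr=0.0000 cont=1.4256 V=1.4256[hold]; j=3 S=118.3631 intr=0.0000 cont=0.0000 V=0.0000[hold]; j=4 S=148.7875 intr=0.0000 cont=0.0000 V=0.0000[hold]
k=3: j=0 S=66.8100 intr=13.1000 cont=13.6879 V=13.6879[hold]; j=1 S=83.9830 intr=0.0000 cont=4.4462 V=4.4462[hold]; j=2 S=105.5702 intr=0.0000 cont=0.6806 V=0.6806[hold]; j=3 S=132.7063 intr=0.0000 cont=0.0000 V=0.0000[hold]
k=2: j=0 S=74.9060 intr=5.0040 cont=8.8120 V=8.8120[hold]; j=1 S=94.1600 intr=0.0000 cont=2.4713 V=2.4713[hold]; j=2 S=118.3631 intr=0.0000 cont=0.3250 V=0.3250[hold]
k=1: j=0 S=83.9830 intr=0.0000 cont=5.4728 V=5.4728[hold]; j=1 S=105.5702 intr=0.0000 cont=1.3463 V=1.3463[hold]
k=0: j=0 S=94.1600 intr=0.0000 cont=3.3023 V=3.3023[hold]

price = 3.3023
tree:
3.3023
5.4728 1.3463
8.8120 2.4713 0.3250
13.6879 4.4462 0.6806 0.0000
20.3209 7.7836 1.4256 0.0000 0.0000
26.7614 13.1000 2.9860 0.0000 0.0000 0.0000
32.5058 20.3209 6.2544 0.0000 0.0000 0.0000 0.0000
37.6294 26.7614 13.1000 0.0000 0.0000 0.0000 0.0000 0.0000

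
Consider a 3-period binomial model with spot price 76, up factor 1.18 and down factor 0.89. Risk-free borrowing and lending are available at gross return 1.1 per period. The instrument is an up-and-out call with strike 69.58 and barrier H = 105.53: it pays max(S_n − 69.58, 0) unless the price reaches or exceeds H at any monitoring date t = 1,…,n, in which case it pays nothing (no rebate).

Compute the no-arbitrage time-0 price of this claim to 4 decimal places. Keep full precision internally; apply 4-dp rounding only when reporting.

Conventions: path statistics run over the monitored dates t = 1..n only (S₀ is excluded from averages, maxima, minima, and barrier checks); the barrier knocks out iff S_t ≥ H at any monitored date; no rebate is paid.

price = 5.5283

No-arbitrage gives p* = (R−d)/(u−d) = 0.7241: enumerate every path, weight its payoff by its p*-probability, and discount by R^3.
Enumerate all 2^3 = 8 price paths (U = up ×1.18, D = down ×0.89); each path with k up-moves has probability p*^k·(1−p*)^(3−k).
DDD: M=67.6400, payoff=0.0000, prob=0.020993
UDD: M=89.6800, payoff=1.4555, prob=0.055107
DUD: M=79.8152, payoff=1.4555, prob=0.055107
UUD: M=105.8224, payoff=0.0000, prob=0.144655
DDU: M=71.0355, payoff=1.4555, prob=0.055107
UDU: M=94.1819, payoff=24.6019, prob=0.144655
DUU: M=94.1819, payoff=24.6019, prob=0.144655
UUU: M=124.8704, payoff=0.0000, prob=0.379720
Price = Σ prob·payoff / R^3 = 7.358233 / 1.331000 = 5.5283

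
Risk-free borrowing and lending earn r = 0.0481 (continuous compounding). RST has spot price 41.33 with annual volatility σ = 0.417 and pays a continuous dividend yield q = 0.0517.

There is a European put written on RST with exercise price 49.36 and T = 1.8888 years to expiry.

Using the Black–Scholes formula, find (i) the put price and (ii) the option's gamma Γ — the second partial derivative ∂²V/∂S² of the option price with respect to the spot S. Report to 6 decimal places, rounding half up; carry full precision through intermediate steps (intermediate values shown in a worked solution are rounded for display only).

price = 13.567376
Γ = 0.015266

σ√T = 0.417·√1.8888 = 0.573098
d₁ = (ln(S/K) + (r−q+σ²/2)T) / (σ√T) = (ln(41.33/49.36) + (0.0481−0.0517+0.417²/2)·1.8888) / 0.573098 = (-0.177552 + 0.157421) / 0.573098 = -0.035126
d₂ = d₁ − σ√T = -0.035126 − 0.573098 = -0.608224
e^{−rT} = 0.913154
e^{−qT} = 0.906965
N(−d₁) = 0.514010,  N(−d₂) = 0.728481
Put price V = K·e^{−rT}·N(−d₂) − S·e^{−qT}·N(−d₁) = 32.834994 − 19.267618 = 13.567376
φ(d₁) = (1/√(2π))·e^{−d₁²/2} = 0.398696
Γ = e^{−qT}·φ(d₁) / (S·σ·√T) = 0.015266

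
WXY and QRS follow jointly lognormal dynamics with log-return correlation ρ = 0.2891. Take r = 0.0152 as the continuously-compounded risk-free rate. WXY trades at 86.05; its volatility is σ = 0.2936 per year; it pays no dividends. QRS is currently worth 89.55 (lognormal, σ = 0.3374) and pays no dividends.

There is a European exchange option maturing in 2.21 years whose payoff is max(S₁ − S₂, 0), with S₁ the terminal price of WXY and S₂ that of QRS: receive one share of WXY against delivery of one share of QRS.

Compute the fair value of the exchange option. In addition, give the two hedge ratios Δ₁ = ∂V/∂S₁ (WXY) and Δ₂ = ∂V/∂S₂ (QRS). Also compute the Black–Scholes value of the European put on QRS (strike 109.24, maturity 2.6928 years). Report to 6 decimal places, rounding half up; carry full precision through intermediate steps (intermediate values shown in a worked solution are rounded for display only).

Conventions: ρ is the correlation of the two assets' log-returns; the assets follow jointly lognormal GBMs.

exchange price = 17.716712
Δ1 = 0.583116
Δ2 = -0.362484
price(QRS put K=109.24) = 29.685631

σ_eff = √(σ₁² + σ₂² − 2ρσ₁σ₂) = √(0.2936² + 0.3374² − 2·0.2891·0.2936·0.3374) = 0.377840
d₁ = (ln(S₁/S₂) + (q₂ − q₁ + σ_eff²/2)T) / (σ_eff√T) = (ln(86.05/89.55) + (0.0 − 0.0 + 0.071381)·2.21) / 0.561699 = 0.209871
d₂ = d₁ − σ_eff√T = 0.209871 − 0.561699 = -0.351828
N(d₁) = 0.583116,  N(d₂) = 0.362484
V = S₁·e^{−q₁T}·N(d₁) − S₂·e^{−q₂T}·N(d₂) = 50.177116 − 32.460404 = 17.716712
Δ₁ = e^{−q₁T}·N(d₁) = 0.583116;  Δ₂ = −e^{−q₂T}·N(d₂) = -0.362484
[vanilla: QRS put K=109.24]
σ√T = 0.3374·√2.6928 = 0.553665
d₁ = (ln(S/K) + (r+σ²/2)T) / (σ√T) = (ln(89.55/109.24) + (0.0152+0.3374²/2)·2.6928) / 0.553665 = (-0.198750 + 0.194203) / 0.553665 = -0.008213
d₂ = d₁ − σ√T = -0.008213 − 0.553665 = -0.561878
e^{−rT} = 0.959896
N(−d₁) = 0.503276,  N(−d₂) = 0.712900
price = K·e^{−rT}·N(−d₂) − S·N(−d₁) = 74.754030 − 45.068399 = 29.685631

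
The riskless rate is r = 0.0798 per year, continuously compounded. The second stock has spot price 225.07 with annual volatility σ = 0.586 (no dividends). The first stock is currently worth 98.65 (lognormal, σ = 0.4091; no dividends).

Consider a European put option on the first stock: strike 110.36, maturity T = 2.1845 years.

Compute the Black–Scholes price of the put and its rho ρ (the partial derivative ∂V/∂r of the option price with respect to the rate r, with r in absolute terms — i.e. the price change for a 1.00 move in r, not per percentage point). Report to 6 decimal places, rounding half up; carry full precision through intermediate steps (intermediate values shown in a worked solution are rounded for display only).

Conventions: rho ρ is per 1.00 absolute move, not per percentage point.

price = 19.876598
ρ = -117.271576

σ√T = 0.4091·√2.1845 = 0.604652
d₁ = (ln(S/K) + (r+σ²/2)T) / (σ√T) = (ln(98.65/110.36) + (0.0798+0.4091²/2)·2.1845) / 0.604652 = (-0.112170 + 0.357125) / 0.604652 = 0.405118
d₂ = d₁ − σ√T = 0.405118 − 0.604652 = -0.199534
e^{−rT} = 0.840025
N(−d₁) = 0.342695,  N(−d₂) = 0.579077
Put price V = K·e^{−rT}·N(−d₂) − S·N(−d₁) = 53.683486 − 33.806888 = 19.876598
ρ = −K·T·e^{−rT}·N(−d₂) = -117.271576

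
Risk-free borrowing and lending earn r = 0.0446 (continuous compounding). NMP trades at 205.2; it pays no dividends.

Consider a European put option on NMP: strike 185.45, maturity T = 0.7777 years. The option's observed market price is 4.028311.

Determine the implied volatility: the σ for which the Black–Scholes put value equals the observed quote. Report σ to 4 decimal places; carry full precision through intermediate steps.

At σ = 0.1951 the Black–Scholes value reproduces the quote:
σ√T = 0.1951·√0.7777 = 0.172053
d₁ = (ln(S/K) + (r+σ²/2)T) / (σ√T) = (ln(205.2/185.45) + (0.0446+0.1951²/2)·0.7777) / 0.172053 = (0.101200 + 0.049487) / 0.172053 = 0.875812
d₂ = d₁ − σ√T = 0.875812 − 0.172053 = 0.703758
e^{−rT} = 0.965909
N(−d₁) = 0.190566,  N(−d₂) = 0.240792
V = K·e^{−rT}·N(−d₂) − S·N(−d₁) = 43.132490 − 39.104179 = 4.028311 (equal to the quote); since ∂V/∂σ > 0 for all σ, the implied volatility is unique

sigma = 0.1951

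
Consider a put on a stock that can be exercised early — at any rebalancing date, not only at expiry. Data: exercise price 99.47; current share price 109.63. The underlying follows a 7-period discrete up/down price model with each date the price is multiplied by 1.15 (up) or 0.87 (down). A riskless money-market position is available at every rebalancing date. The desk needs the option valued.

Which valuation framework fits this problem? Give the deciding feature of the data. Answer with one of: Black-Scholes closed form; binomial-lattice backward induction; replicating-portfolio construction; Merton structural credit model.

Key observation: early exercise of the strike-99.47 put must be checked at each of the 7 dates (spot 109.63), which forces a node-by-node comparison of intrinsic and continuation value backward from expiry.

framework: binomial-lattice backward induction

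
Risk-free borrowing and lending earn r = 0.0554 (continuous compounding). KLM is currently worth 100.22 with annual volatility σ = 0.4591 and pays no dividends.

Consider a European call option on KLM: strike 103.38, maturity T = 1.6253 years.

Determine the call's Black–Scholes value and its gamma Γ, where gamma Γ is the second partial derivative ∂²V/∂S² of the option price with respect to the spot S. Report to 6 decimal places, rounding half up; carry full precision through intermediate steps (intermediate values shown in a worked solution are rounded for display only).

price = 25.391921
Γ = 0.006295

σ√T = 0.4591·√1.6253 = 0.585294
d₁ = (ln(S/K) + (r+σ²/2)T) / (σ√T) = (ln(100.22/103.38) + (0.0554+0.4591²/2)·1.6253) / 0.585294 = (-0.031044 + 0.261326) / 0.585294 = 0.393447
d₂ = d₁ − σ√T = 0.393447 − 0.585294 = -0.191847
e^{−rT} = 0.913893
N(d₁) = 0.653005,  N(d₂) = 0.423931
Call price V = S·N(d₁) − K·e^{−rT}·N(d₂) = 65.444208 − 40.052287 = 25.391921
φ(d₁) = (1/√(2π))·e^{−d₁²/2} = 0.369229
Γ = φ(d₁) / (S·σ·√T) = 0.006295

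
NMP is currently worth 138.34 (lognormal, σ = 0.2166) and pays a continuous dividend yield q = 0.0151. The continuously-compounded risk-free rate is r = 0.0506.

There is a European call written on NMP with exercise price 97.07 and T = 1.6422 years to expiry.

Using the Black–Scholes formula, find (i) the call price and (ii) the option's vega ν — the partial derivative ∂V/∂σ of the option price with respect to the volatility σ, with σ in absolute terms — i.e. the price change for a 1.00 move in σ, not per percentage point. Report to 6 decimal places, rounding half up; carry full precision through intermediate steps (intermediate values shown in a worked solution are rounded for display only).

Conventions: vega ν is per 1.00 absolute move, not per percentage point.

price = 46.536597
ν = 18.418913

σ√T = 0.2166·√1.6422 = 0.277569
d₁ = (ln(S/K) + (r−q+σ²/2)T) / (σ√T) = (ln(138.34/97.07) + (0.0506−0.0151+0.2166²/2)·1.6422) / 0.277569 = (0.354282 + 0.096820) / 0.277569 = 1.625189
d₂ = d₁ − σ√T = 1.625189 − 0.277569 = 1.347619
e^{−rT} = 0.920263
e^{−qT} = 0.975508
N(d₁) = 0.947939,  N(d₂) = 0.911110
Call price V = S·e^{−qT}·N(d₁) − K·e^{−rT}·N(d₂) = 127.925989 − 81.389391 = 46.536597
φ(d₁) = (1/√(2π))·e^{−d₁²/2} = 0.106506
ν = S·e^{−qT}·φ(d₁)·√T = 18.418913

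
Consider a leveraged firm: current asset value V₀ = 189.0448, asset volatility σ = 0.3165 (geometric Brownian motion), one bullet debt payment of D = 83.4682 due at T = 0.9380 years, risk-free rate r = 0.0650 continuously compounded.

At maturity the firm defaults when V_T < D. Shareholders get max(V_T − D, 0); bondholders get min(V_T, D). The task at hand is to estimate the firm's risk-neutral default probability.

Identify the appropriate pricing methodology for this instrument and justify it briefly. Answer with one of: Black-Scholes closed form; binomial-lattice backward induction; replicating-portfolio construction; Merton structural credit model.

Key observation: a levered firm with one bullet debt due at 0.9380 years is the canonical structural-credit setup: equity is a call on the firm's assets struck at the face value.

framework: Merton structural credit model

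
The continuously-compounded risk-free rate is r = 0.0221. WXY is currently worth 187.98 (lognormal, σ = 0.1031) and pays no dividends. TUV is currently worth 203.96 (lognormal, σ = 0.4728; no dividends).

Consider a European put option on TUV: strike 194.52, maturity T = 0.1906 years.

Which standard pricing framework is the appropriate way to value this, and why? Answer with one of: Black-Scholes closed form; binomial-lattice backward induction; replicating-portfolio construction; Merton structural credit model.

Key observation: with TUV following a GBM at constant σ and r, the European put struck at 194.52 prices in closed form — nothing here needs a stepwise model or a balance sheet.

framework: Black-Scholes closed form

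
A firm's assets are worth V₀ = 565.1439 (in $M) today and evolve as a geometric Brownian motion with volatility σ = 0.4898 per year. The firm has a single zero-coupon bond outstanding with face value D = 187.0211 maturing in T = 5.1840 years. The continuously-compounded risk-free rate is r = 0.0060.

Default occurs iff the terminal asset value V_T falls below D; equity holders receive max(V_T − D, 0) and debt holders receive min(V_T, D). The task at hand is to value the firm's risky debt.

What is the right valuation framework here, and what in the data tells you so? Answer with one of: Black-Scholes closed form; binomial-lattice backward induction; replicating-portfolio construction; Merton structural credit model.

Key observation: with the firm-asset dynamics (V₀ = 565.1439) and a single zero-coupon liability of face 187.0211 given, debt value, spread, and default probability all derive from the option view of the balance sheet.

framework: Merton structural credit model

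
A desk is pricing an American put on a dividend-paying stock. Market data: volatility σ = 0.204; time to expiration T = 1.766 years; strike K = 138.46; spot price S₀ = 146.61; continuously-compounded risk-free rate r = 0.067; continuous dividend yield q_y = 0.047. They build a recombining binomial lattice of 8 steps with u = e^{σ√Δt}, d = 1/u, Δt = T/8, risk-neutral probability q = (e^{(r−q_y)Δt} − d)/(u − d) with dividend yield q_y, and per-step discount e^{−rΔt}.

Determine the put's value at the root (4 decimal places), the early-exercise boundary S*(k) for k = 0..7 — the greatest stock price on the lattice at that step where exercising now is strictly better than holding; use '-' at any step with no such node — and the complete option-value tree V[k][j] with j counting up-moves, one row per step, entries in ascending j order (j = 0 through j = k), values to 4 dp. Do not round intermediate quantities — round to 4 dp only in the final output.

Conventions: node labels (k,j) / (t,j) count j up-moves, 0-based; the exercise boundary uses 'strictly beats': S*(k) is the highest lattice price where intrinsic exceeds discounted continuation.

price = 9.4496
boundary = - - - - 99.9216 109.9729 99.9216 109.9729
tree:
9.4496
14.1056 5.0588
20.4409 8.1687 2.0889
28.6223 12.8405 3.7240 0.5103
38.5384 19.5250 6.5152 1.0339 0.0000
47.6709 28.4871 11.1136 2.0948 0.0000 0.0000
55.9688 38.5384 18.2888 4.2444 0.0000 0.0000 0.0000
63.5083 47.6709 28.4871 8.5999 0.0000 0.0000 0.0000 0.0000
70.3587 55.9688 38.5384 17.4248 0.0000 0.0000 0.0000 0.0000 0.0000

Δt=0.22075  u=1.10059  d=0.90860  q=0.49910  discount=0.98532
step 8 (expiry): payoffs max(K−S,0) = 70.3587 55.9688 38.5384 17.4248 0.0000 0.0000 0.0000 0.0000 0.0000
step 7: (k=7,j=0): S=74.9517, K−S=63.5083, hold=62.2491 ⇒ V=63.5083 exercise | (k=7,j=1): S=90.7891, K−S=47.6709, hold=46.5752 ⇒ V=47.6709 exercise | (k=7,j=2): S=109.9729, K−S=28.4871, hold=27.5894 ⇒ V=28.4871 exercise | (k=7,j=3): S=133.2102, K−S=5.2498, hold=8.5999 ⇒ V=8.5999 continue | (k=7,j=4): S=161.3577, K−S=0.0000, hold=0.0000 ⇒ V=0.0000 continue | (k=7,j=5): S=195.4527, K−S=0.0000, hold=0.0000 ⇒ V=0.0000 continue | (k=7,j=6): S=236.7520, K−S=0.0000, hold=0.0000 ⇒ V=0.0000 continue | (k=7,j=7): S=286.7779, K−S=0.0000, hold=0.0000 ⇒ V=0.0000 continue  boundary S*=109.9729
step 6: (k=6,j=0): S=82.4912, K−S=55.9688, hold=54.7875 ⇒ V=55.9688 exercise | (k=6,j=1): S=99.9216, K−S=38.5384, hold=37.5369 ⇒ V=38.5384 exercise | (k=6,j=2): S=121.0352, K−S=17.4248, hold=18.2888 ⇒ V=18.2888 continue | (k=6,j=3): S=146.6100, K−S=0.0000, hold=4.2444 ⇒ V=4.2444 continue | (k=6,j=4): S=177.5888, K−S=0.0000, hold=0.0000 ⇒ V=0.0000 continue | (k=6,j=5): S=215.1135, K−S=0.0000, hold=0.0000 ⇒ V=0.0000 continue | (k=6,j=6): S=260.5672, K−S=0.0000, hold=0.0000 ⇒ V=0.0000 continue  boundary S*=99.9216
step 5: (k=5,j=0): S=90.7891, K−S=47.6709, hold=46.5752 ⇒ V=47.6709 exercise | (k=5,j=1): S=109.9729, K−S=28.4871, hold=28.0143 ⇒ V=28.4871 exercise | (k=5,j=2): S=133.2102, K−S=5.2498, hold=11.1136 ⇒ V=11.1136 continue | (k=5,j=3): S=161.3577, K−S=0.0000, hold=2.0948 ⇒ V=2.0948 continue | (k=5,j=4): S=195.4527, K−S=0.0000, hold=0.0000 ⇒ V=0.0000 continue | (k=5,j=5): S=236.7520, K−S=0.0000, hold=0.0000 ⇒ V=0.0000 continue  boundary S*=109.9729
step 4: (k=4,j=0): S=99.9216, K−S=38.5384, hold=37.5369 ⇒ V=38.5384 exercise | (k=4,j=1): S=121.0352, K−S=17.4248, hold=19.5250 ⇒ V=19.5250 continue | (k=4,j=2): S=146.6100, K−S=0.0000, hold=6.5152 ⇒ V=6.5152 continue | (k=4,j=3): S=177.5888, K−S=0.0000, hold=1.0339 ⇒ V=1.0339 continue | (k=4,j=4): S=215.1135, K−S=0.0000, hold=0.0000 ⇒ V=0.0000 continue  boundary S*=99.9216
step 3: (k=3,j=0): S=109.9729, K−S=28.4871, hold=28.6223 ⇒ V=28.6223 continue | (k=3,j=1): S=133.2102, K−S=5.2498, hold=12.8405 ⇒ V=12.8405 continue | (k=3,j=2): S=161.3577, K−S=0.0000, hold=3.7240 ⇒ V=3.7240 continue | (k=3,j=3): S=195.4527, K−S=0.0000, hold=0.5103 ⇒ V=0.5103 continue  boundary S*=-
step 2: (k=2,j=0): S=121.0352, K−S=17.4248, hold=20.4409 ⇒ V=20.4409 continue | (k=2,j=1): S=146.6100, K−S=0.0000, hold=8.1687 ⇒ V=8.1687 continue | (k=2,j=2): S=177.5888, K−S=0.0000, hold=2.0889 ⇒ V=2.0889 continue  boundary S*=-
step 1: (k=1,j=0): S=133.2102, K−S=5.2498, hold=14.1056 ⇒ V=14.1056 continue | (k=1,j=1): S=161.3577, K−S=0.0000, hold=5.0588 ⇒ V=5.0588 continue  boundary S*=-
step 0: (k=0,j=0): S=146.6100, K−S=0.0000, hold=9.4496 ⇒ V=9.4496 continue  boundary S*=-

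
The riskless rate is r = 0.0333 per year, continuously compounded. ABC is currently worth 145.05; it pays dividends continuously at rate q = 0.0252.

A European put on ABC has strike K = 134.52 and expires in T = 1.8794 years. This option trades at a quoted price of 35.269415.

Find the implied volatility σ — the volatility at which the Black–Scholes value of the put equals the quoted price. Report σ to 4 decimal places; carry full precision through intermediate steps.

sigma = 0.5816

At σ = 0.5816 the Black–Scholes value reproduces the quote:
σ√T = 0.5816·√1.8794 = 0.797322
d₁ = (ln(S/K) + (r−q+σ²/2)T) / (σ√T) = (ln(145.05/134.52) + (0.0333−0.0252+0.5816²/2)·1.8794) / 0.797322 = (0.075366 + 0.333085) / 0.797322 = 0.512277
d₂ = d₁ − σ√T = 0.512277 − 0.797322 = -0.285045
e^{−rT} = 0.939334
e^{−qT} = 0.953743
N(−d₁) = 0.304228,  N(−d₂) = 0.612195
V = K·e^{−rT}·N(−d₂) − S·e^{−qT}·N(−d₁) = 77.356510 − 42.087095 = 35.269415 (equal to the quote); since ∂V/∂σ > 0 for all σ, the implied volatility is unique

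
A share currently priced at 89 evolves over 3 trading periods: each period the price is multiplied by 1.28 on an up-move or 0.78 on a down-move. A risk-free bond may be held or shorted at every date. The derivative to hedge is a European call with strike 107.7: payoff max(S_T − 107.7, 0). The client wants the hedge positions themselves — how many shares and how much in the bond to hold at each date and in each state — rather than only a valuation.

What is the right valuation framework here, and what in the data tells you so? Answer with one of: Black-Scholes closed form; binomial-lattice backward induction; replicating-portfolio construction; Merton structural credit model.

Key observation: the task asks for the hedge itself — share and bond holdings at every node of the 3-period tree on spot 89 with factors 1.28/0.78 — which is exactly what the replicating-portfolio construction produces.

framework: replicating-portfolio construction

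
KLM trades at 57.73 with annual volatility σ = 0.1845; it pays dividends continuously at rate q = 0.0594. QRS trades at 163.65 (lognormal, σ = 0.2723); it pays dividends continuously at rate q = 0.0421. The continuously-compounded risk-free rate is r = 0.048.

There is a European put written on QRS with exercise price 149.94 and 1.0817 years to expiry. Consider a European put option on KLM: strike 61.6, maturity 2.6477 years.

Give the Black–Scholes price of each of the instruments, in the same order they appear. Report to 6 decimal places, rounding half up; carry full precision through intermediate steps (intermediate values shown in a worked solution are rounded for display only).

price(QRS put K=149.94) = 10.721908
price(KLM put K=61.6) = 8.943946

[QRS put K=149.94]
σ√T = 0.2723·√1.0817 = 0.283205
d₁ = (ln(S/K) + (r−q+σ²/2)T) / (σ√T) = (ln(163.65/149.94) + (0.048−0.0421+0.2723²/2)·1.0817) / 0.283205 = (0.087495 + 0.046485) / 0.283205 = 0.473083
d₂ = d₁ − σ√T = 0.473083 − 0.283205 = 0.189877
e^{−rT} = 0.949403
e^{−qT} = 0.955482
N(−d₁) = 0.318077,  N(−d₂) = 0.424703
price = K·e^{−rT}·N(−d₂) − S·e^{−qT}·N(−d₁) = 60.457913 − 49.736005 = 10.721908
[KLM put K=61.6]
σ√T = 0.1845·√2.6477 = 0.300214
d₁ = (ln(S/K) + (r−q+σ²/2)T) / (σ√T) = (ln(57.73/61.6) + (0.048−0.0594+0.1845²/2)·2.6477) / 0.300214 = (-0.064885 + 0.014880) / 0.300214 = -0.166563
d₂ = d₁ − σ√T = -0.166563 − 0.300214 = -0.466777
e^{−rT} = 0.880655
e^{−qT} = 0.854470
N(−d₁) = 0.566143,  N(−d₂) = 0.679670
price = K·e^{−rT}·N(−d₂) − S·e^{−qT}·N(−d₁) = 36.870976 − 27.927030 = 8.943946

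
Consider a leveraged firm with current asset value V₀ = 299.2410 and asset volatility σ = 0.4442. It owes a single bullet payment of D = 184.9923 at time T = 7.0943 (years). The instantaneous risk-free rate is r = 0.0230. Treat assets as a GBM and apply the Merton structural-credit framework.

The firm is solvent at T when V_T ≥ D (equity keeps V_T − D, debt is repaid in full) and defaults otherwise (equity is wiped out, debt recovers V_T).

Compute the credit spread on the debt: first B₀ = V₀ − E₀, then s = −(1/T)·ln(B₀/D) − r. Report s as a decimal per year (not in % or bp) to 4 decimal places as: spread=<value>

spread=0.0453

With assets at 299.2410 and a single debt payment of 184.9923 at 7.0943 years:
d₁ = [ln(V₀/D) + (r + σ²/2)T] / (σ√T)
   = [ln(299.2410/184.9923) + (0.0230 + 0.5·0.4442²)·7.0943] / (0.4442·√7.0943)
   = [0.480935 + 0.863070] / 1.183132 = 1.135972
d₂ = d₁ − σ√T = 1.135972 − 1.183132 = -0.047160
N(d₁) = 0.872016,  N(d₂) = 0.481193,  e^(−rT) = 0.849448
E₀ = V₀·N(d₁) − D·e^(−rT)·N(d₂)
   = 299.2410·0.872016 − 184.9923·0.849448·0.481193 = 185.327656
B₀ = V₀ − E₀ = 299.2410 − 185.327656 = 113.913344
spread = −(1/T)·ln(B₀/D) − r = −(1/7.0943)·ln(113.913344/184.9923) − 0.0230 = 0.04534729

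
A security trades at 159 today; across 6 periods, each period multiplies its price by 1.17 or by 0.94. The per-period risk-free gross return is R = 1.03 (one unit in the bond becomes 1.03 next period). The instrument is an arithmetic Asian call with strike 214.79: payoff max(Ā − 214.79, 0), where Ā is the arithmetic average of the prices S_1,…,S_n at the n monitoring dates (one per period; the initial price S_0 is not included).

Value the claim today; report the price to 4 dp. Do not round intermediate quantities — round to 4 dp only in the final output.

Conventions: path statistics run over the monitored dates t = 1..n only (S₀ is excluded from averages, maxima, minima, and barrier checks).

No-arbitrage gives p* = (R−d)/(u−d) = 0.3913: enumerate every path, weight its payoff by its p*-probability, and discount by R^6.
Enumerate all 2^6 = 64 price paths (U = up ×1.17, D = down ×0.94); each path with k up-moves has probability p*^k·(1−p*)^(6−k).
DDDDDD: Ā=128.7557, payoff=0.0000, prob=0.050863
UDDDDD: Ā=160.2598, payoff=0.0000, prob=0.032698
DUDDDD: Ā=154.1648, payoff=0.0000, prob=0.032698
UUDDDD: Ā=191.8860, payoff=0.0000, prob=0.021020
DDUDDD: Ā=148.4355, payoff=0.0000, prob=0.032698
UDUDDD: Ā=184.7548, payoff=0.0000, prob=0.021020
DUUDDD: Ā=178.6598, payoff=0.0000, prob=0.021020
UUUDDD: Ā=222.3744, payoff=7.5844, prob=0.013513
DDDUDD: Ā=143.0499, payoff=0.0000, prob=0.032698
UDDUDD: Ā=178.0515, payoff=0.0000, prob=0.021020
DUDUDD: Ā=171.9565, payoff=0.0000, prob=0.021020
UUDUDD: Ā=214.0310, payoff=0.0000, prob=0.013513
DDUUDD: Ā=166.2272, payoff=0.0000, prob=0.021020
UDUUDD: Ā=206.8999, payoff=0.0000, prob=0.013513
DUUUDD: Ā=200.8049, payoff=0.0000, prob=0.013513
UUUUDD: Ā=249.9380, payoff=35.1480, prob=0.008687
DDDDUD: Ā=137.9875, payoff=0.0000, prob=0.032698
UDDDUD: Ā=171.7504, payoff=0.0000, prob=0.021020
DUDDUD: Ā=165.6554, payoff=0.0000, prob=0.021020
UUDDUD: Ā=206.1882, payoff=0.0000, prob=0.013513
DDUDUD: Ā=159.9261, payoff=0.0000, prob=0.021020
UDUDUD: Ā=199.0570, payoff=0.0000, prob=0.013513
DUUDUD: Ā=192.9620, payoff=0.0000, prob=0.013513
UUUDUD: Ā=240.1761, payoff=25.3861, prob=0.008687
DDDUUD: Ā=154.5406, payoff=0.0000, prob=0.021020
UDDUUD: Ā=192.3537, payoff=0.0000, prob=0.013513
DUDUUD: Ā=186.2587, payoff=0.0000, prob=0.013513
UUDUUD: Ā=231.8327, payoff=17.0427, prob=0.008687
DDUUUD: Ā=180.5294, payoff=0.0000, prob=0.013513
UDUUUD: Ā=224.7015, payoff=9.9115, prob=0.008687
DUUUUD: Ā=218.6065, payoff=3.8165, prob=0.008687
UUUUUD: Ā=272.0954, payoff=57.3054, prob=0.005584
DDDDDU: Ā=133.2289, payoff=0.0000, prob=0.032698
UDDDDU: Ā=165.8274, payoff=0.0000, prob=0.021020
DUDDDU: Ā=159.7324, payoff=0.0000, prob=0.021020
UUDDDU: Ā=198.8159, payoff=0.0000, prob=0.013513
DDUDDU: Ā=154.0031, payoff=0.0000, prob=0.021020
UDUDDU: Ā=191.6847, payoff=0.0000, prob=0.013513
DUUDDU: Ā=185.5897, payoff=0.0000, prob=0.013513
UUUDDU: Ā=231.0000, payoff=16.2100, prob=0.008687
DDDUDU: Ā=148.6176, payoff=0.0000, prob=0.021020
UDDUDU: Ā=184.9815, payoff=0.0000, prob=0.013513
DUDUDU: Ā=178.8865, payoff=0.0000, prob=0.013513
UUDUDU: Ā=222.6566, payoff=7.8666, prob=0.008687
DDUUDU: Ā=173.1572, payoff=0.0000, prob=0.013513
UDUUDU: Ā=215.5254, payoff=0.7354, prob=0.008687
DUUUDU: Ā=209.4304, payoff=0.0000, prob=0.008687
UUUUDU: Ā=260.6740, payoff=45.8840, prob=0.005584
DDDDUU: Ā=143.5552, payoff=0.0000, prob=0.021020
UDDDUU: Ā=178.6804, payoff=0.0000, prob=0.013513
DUDDUU: Ā=172.5854, payoff=0.0000, prob=0.013513
UUDDUU: Ā=214.8137, payoff=0.0237, prob=0.008687
DDUDUU: Ā=166.8561, payoff=0.0000, prob=0.013513
UDUDUU: Ā=207.6826, payoff=0.0000, prob=0.008687
DUUDUU: Ā=201.5876, payoff=0.0000, prob=0.008687
UUUDUU: Ā=250.9122, payoff=36.1222, prob=0.005584
DDDUUU: Ā=161.4705, payoff=0.0000, prob=0.013513
UDDUUU: Ā=200.9793, payoff=0.0000, prob=0.008687
DUDUUU: Ā=194.8843, payoff=0.0000, prob=0.008687
UUDUUU: Ā=242.5687, payoff=27.7787, prob=0.005584
DDUUUU: Ā=189.1550, payoff=0.0000, prob=0.008687
UDUUUU: Ā=235.4376, payoff=20.6476, prob=0.005584
DUUUUU: Ā=229.3426, payoff=14.5526, prob=0.005584
UUUUUU: Ā=285.4583, payoff=70.6683, prob=0.003590
Price = Σ prob·payoff / R^6 = 2.494733 / 1.194052 = 2.0893

price = 2.0893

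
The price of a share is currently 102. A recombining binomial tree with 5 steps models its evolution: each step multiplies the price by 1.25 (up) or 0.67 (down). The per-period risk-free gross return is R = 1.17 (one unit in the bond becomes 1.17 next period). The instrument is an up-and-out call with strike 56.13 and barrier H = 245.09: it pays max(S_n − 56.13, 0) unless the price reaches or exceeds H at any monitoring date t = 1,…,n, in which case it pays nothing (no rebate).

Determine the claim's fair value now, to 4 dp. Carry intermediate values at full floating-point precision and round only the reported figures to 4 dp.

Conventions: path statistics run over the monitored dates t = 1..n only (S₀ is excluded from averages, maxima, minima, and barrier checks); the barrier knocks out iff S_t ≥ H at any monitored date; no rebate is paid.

price = 17.2388

Under the martingale measure an up-move has probability p* = 0.8621; value the claim as the probability-weighted average of per-path payoffs, discounted 5 periods at R = 1.17.
Enumerate all 2^5 = 32 price paths (U = up ×1.25, D = down ×0.67); each path with k up-moves has probability p*^k·(1−p*)^(5−k).
DDDDD: M=68.3400, payoff=0.0000, prob=0.000050
UDDDD: M=127.5000, payoff=0.0000, prob=0.000312
DUDDD: M=85.4250, payoff=0.0000, prob=0.000312
UUDDD: M=159.3750, payoff=0.0000, prob=0.001950
DDUDD: M=68.3400, payoff=0.0000, prob=0.000312
UDUDD: M=127.5000, payoff=0.0000, prob=0.001950
DUUDD: M=106.7812, payoff=0.0000, prob=0.001950
UUUDD: M=199.2188, payoff=33.2993, prob=0.012188
DDDUD: M=68.3400, payoff=0.0000, prob=0.000312
UDDUD: M=127.5000, payoff=0.0000, prob=0.001950
DUDUD: M=85.4250, payoff=0.0000, prob=0.001950
UUDUD: M=159.3750, payoff=33.2993, prob=0.012188
DDUUD: M=71.5434, payoff=0.0000, prob=0.001950
UDUUD: M=133.4766, payoff=33.2993, prob=0.012188
DUUUD: M=133.4766, payoff=33.2993, prob=0.012188
UUUUD: M=249.0234, payoff=0.0000, prob=0.076178
DDDDU: M=68.3400, payoff=0.0000, prob=0.000312
UDDDU: M=127.5000, payoff=0.0000, prob=0.001950
DUDDU: M=85.4250, payoff=0.0000, prob=0.001950
UUDDU: M=159.3750, payoff=33.2993, prob=0.012188
DDUDU: M=68.3400, payoff=0.0000, prob=0.001950
UDUDU: M=127.5000, payoff=33.2993, prob=0.012188
DUUDU: M=106.7812, payoff=33.2993, prob=0.012188
UUUDU: M=199.2188, payoff=110.7157, prob=0.076178
DDDUU: M=68.3400, payoff=0.0000, prob=0.001950
UDDUU: M=127.5000, payoff=33.2993, prob=0.012188
DUDUU: M=89.4293, payoff=33.2993, prob=0.012188
UUDUU: M=166.8457, payoff=110.7157, prob=0.076178
DDUUU: M=89.4293, payoff=33.2993, prob=0.012188
UDUUU: M=166.8457, payoff=110.7157, prob=0.076178
DUUUU: M=166.8457, payoff=110.7157, prob=0.076178
UUUUU: M=311.2793, payoff=0.0000, prob=0.476113
Price = Σ prob·payoff / R^5 = 37.795122 / 2.192448 = 17.2388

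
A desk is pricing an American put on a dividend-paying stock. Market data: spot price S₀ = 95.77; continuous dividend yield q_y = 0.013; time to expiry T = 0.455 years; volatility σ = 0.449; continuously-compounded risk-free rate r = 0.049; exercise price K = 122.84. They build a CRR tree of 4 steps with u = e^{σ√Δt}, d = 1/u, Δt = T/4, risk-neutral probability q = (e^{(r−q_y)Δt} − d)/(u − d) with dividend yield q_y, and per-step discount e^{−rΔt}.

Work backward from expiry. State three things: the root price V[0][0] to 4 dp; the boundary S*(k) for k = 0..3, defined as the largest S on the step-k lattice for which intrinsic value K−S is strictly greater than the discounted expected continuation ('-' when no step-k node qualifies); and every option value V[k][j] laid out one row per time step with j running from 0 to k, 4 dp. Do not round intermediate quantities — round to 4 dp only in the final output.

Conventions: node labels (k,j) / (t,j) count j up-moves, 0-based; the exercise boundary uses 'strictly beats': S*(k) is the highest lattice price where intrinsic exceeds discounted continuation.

price = 29.6356
boundary = - 82.3119 70.7450 82.3119
tree:
29.6356
40.5281 17.9789
52.0950 27.8070 7.3585
62.0364 40.5281 14.1136 0.0000
70.5808 52.0950 27.0700 0.0000 0.0000

Δt=0.11375, u=1.16350, d=0.85948, q=0.47571, disc=e^(-rΔt)=0.99444
k=4 terminal: V=max(K-S,0) → 70.5808 52.0950 27.0700 0.0000 0.0000
k=3: j=0 S=60.8036 intr=62.0364 cont=61.4435 V=62.0364[EX]; j=1 S=82.3119 intr=40.5281 cont=39.9669 V=40.5281[EX]; j=2 S=111.4285 intr=11.4115 cont=14.1136 V=14.1136[hold]; j=3 S=150.8446 intr=0.0000 cont=0.0000 V=0.0000[hold]  S*(3)=82.3119
k=2: j=0 S=70.7450 intr=52.0950 cont=51.5167 V=52.0950[EX]; j=1 S=95.7700 intr=27.0700 cont=27.8070 V=27.8070[hold]; j=2 S=129.6472 intr=0.0000 cont=7.3585 V=7.3585[hold]  S*(2)=70.7450
k=1: j=0 S=82.3119 intr=40.5281 cont=40.3156 V=40.5281[EX]; j=1 S=111.4285 intr=11.4115 cont=17.9789 V=17.9789[hold]  S*(1)=82.3119
k=0: j=0 S=95.7700 intr=27.0700 cont=29.6356 V=29.6356[hold]  S*(0)=-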